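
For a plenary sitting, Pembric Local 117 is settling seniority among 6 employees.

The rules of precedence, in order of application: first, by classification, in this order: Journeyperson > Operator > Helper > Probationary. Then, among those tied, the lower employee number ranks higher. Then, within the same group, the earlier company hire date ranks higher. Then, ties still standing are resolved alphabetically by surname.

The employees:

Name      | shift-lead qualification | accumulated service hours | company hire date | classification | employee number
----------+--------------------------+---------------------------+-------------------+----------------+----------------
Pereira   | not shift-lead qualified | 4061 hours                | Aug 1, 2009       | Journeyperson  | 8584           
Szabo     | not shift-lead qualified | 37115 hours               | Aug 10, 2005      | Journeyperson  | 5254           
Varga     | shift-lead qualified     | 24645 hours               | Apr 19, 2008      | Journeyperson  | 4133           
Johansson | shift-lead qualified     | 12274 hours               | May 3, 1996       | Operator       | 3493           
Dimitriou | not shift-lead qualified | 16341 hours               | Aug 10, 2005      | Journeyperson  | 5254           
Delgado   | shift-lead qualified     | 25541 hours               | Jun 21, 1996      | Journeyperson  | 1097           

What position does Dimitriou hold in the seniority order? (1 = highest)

3

By classification: Delgado, Varga, Dimitriou, Szabo and Pereira (Journeyperson); then Johansson (Operator).
Among Delgado, Varga, Dimitriou, Szabo and Pereira, by employee number (lower first): Delgado (1097) before Varga (4133) before Dimitriou and Szabo (5254) before Pereira (8584).
Dimitriou and Szabo both have company hire date Aug 10, 2005, so the next rule applies.
Among Dimitriou and Szabo, alphabetically by surname: Dimitriou before Szabo.
Order: Delgado, Varga, Dimitriou, Szabo, Pereira, Johansson. So position 3.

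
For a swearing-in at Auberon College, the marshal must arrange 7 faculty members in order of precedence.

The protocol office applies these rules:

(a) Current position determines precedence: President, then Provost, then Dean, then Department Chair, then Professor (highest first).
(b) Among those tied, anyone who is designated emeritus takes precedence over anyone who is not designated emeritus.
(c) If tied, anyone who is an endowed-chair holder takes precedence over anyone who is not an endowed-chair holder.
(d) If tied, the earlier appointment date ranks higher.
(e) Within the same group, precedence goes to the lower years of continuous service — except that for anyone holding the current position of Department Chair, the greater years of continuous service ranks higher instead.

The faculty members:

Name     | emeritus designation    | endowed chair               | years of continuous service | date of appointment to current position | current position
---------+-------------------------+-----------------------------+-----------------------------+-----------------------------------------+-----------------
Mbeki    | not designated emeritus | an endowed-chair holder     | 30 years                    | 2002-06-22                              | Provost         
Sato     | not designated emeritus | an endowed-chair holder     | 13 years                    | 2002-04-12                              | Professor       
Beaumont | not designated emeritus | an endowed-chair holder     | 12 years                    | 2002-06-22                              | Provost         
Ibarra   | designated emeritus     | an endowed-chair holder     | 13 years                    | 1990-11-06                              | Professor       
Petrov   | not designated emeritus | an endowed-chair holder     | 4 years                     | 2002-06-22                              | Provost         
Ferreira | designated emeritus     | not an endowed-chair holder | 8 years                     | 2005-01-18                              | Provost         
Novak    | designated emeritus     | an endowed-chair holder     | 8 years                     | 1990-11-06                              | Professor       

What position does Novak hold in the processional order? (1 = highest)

5

By current position: Ferreira, Petrov, Beaumont and Mbeki (Provost); then Novak, Ibarra and Sato (Professor).
Among Ferreira, Petrov, Beaumont and Mbeki, designated emeritus before not designated emeritus: Ferreira (designated emeritus) before Petrov, Beaumont and Mbeki (not designated emeritus).
Petrov, Beaumont and Mbeki are each an endowed-chair holder, so the next rule applies.
Petrov, Beaumont and Mbeki all have date of appointment to current position 2002-06-22, so the next rule applies.
Among Petrov, Beaumont and Mbeki, by years of continuous service (lower first): Petrov (4 years) before Beaumont (12 years) before Mbeki (30 years).
Among Novak, Ibarra and Sato, designated emeritus before not designated emeritus: Novak and Ibarra (designated emeritus) before Sato (not designated emeritus).
Novak and Ibarra are each an endowed-chair holder, so the next rule applies.
Novak and Ibarra both have date of appointment to current position 1990-11-06, so the next rule applies.
Among Novak and Ibarra, by years of continuous service (lower first): Novak (8 years) before Ibarra (13 years).
Order: Ferreira, Petrov, Beaumont, Mbeki, Novak, Ibarra, Sato. So position 5.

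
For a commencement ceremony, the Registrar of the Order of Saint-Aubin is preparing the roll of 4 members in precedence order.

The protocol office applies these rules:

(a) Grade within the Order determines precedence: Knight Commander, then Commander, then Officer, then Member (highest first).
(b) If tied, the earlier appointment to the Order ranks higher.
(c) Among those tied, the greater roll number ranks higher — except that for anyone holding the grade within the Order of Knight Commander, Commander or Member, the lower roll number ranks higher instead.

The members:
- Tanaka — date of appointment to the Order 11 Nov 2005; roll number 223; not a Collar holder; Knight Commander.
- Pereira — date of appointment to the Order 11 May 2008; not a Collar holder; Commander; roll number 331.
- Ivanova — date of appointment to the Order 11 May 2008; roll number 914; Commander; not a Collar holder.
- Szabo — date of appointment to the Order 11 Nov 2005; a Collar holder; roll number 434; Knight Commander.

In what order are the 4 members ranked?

Tanaka, Szabo, Pereira, Ivanova

By grade within the Order: Tanaka and Szabo (Knight Commander); then Pereira and Ivanova (Commander).
Tanaka and Szabo both have date of appointment to the Order 11 Nov 2005, so the next rule applies.
Among Tanaka and Szabo, by roll number (lower first) (reversed rule for this group): Tanaka (223) before Szabo (434).
Pereira and Ivanova both have date of appointment to the Order 11 May 2008, so the next rule applies.
Among Pereira and Ivanova, by roll number (lower first) (reversed rule for this group): Pereira (331) before Ivanova (914).
Full order: Tanaka, Szabo, Pereira, Ivanova.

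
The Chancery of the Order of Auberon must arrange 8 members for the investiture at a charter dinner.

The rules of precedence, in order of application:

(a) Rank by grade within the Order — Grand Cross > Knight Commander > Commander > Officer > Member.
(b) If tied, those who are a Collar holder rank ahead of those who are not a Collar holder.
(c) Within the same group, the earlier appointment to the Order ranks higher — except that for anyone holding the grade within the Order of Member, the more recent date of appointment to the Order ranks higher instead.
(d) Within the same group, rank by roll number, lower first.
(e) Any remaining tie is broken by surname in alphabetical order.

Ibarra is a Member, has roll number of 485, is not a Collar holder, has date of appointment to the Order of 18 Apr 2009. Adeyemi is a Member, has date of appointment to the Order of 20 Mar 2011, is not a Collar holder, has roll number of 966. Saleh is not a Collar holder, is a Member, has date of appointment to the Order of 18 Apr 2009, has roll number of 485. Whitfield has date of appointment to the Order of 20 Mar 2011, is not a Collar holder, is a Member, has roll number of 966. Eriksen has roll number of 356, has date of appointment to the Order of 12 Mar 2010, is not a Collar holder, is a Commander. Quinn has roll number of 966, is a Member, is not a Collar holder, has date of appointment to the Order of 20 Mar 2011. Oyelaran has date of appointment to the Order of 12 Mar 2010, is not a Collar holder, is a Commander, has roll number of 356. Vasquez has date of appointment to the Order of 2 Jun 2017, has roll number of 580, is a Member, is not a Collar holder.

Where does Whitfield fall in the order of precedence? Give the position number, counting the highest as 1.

6

By grade within the Order: Eriksen and Oyelaran (Commander); then Vasquez, Adeyemi, Quinn, Whitfield, Ibarra and Saleh (Member).
Eriksen and Oyelaran are each not a Collar holder, so the next rule applies.
Eriksen and Oyelaran both have date of appointment to the Order 12 Mar 2010, so the next rule applies.
Eriksen and Oyelaran both have roll number 356, so the next rule applies.
Among Eriksen and Oyelaran, alphabetically by surname: Eriksen before Oyelaran.
Vasquez, Adeyemi, Quinn, Whitfield, Ibarra and Saleh are each not a Collar holder, so the next rule applies.
Among Vasquez, Adeyemi, Quinn, Whitfield, Ibarra and Saleh, by date of appointment to the Order (later first) (reversed rule for this group): Vasquez (2 Jun 2017) before Adeyemi, Quinn and Whitfield (20 Mar 2011) before Ibarra and Saleh (18 Apr 2009).
Adeyemi, Quinn and Whitfield all have roll number 966, so the next rule applies.
Among Adeyemi, Quinn and Whitfield, alphabetically by surname: Adeyemi before Quinn before Whitfield.
Ibarra and Saleh both have roll number 485, so the next rule applies.
Among Ibarra and Saleh, alphabetically by surname: Ibarra before Saleh.
Order: Eriksen, Oyelaran, Vasquez, Adeyemi, Quinn, Whitfield, Ibarra, Saleh. So position 6.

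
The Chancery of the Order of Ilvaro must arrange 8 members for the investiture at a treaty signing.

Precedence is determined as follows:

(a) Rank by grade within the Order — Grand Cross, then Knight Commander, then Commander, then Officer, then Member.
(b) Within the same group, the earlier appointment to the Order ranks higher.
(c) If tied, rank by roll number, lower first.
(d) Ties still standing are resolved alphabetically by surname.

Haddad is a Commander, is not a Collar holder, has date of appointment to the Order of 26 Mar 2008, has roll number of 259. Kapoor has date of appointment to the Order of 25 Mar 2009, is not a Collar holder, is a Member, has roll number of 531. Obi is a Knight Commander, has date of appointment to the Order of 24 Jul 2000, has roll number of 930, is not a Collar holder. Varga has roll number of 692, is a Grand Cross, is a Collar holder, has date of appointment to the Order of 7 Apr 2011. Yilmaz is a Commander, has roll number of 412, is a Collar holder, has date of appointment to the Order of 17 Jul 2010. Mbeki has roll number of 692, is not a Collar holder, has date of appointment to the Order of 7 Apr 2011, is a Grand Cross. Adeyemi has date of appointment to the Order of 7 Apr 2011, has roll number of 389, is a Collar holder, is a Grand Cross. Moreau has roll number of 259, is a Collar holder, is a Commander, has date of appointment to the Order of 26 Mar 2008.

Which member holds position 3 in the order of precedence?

By grade within the Order: Adeyemi, Mbeki and Varga (Grand Cross); then Obi (Knight Commander); then Haddad, Moreau and Yilmaz (Commander); then Kapoor (Member).
Adeyemi, Mbeki and Varga all have date of appointment to the Order 7 Apr 2011, so the next rule applies.
Among Adeyemi, Mbeki and Varga, by roll number (lower first): Adeyemi (389) before Mbeki and Varga (692).
Among Mbeki and Varga, alphabetically by surname: Mbeki before Varga.
Among Haddad, Moreau and Yilmaz, by date of appointment to the Order (earlier first): Haddad and Moreau (26 Mar 2008) before Yilmaz (17 Jul 2010).
Haddad and Moreau both have roll number 259, so the next rule applies.
Among Haddad and Moreau, alphabetically by surname: Haddad before Moreau.
Order: Adeyemi, Mbeki, Varga, Obi, Haddad, Moreau, Yilmaz, Kapoor.

Varga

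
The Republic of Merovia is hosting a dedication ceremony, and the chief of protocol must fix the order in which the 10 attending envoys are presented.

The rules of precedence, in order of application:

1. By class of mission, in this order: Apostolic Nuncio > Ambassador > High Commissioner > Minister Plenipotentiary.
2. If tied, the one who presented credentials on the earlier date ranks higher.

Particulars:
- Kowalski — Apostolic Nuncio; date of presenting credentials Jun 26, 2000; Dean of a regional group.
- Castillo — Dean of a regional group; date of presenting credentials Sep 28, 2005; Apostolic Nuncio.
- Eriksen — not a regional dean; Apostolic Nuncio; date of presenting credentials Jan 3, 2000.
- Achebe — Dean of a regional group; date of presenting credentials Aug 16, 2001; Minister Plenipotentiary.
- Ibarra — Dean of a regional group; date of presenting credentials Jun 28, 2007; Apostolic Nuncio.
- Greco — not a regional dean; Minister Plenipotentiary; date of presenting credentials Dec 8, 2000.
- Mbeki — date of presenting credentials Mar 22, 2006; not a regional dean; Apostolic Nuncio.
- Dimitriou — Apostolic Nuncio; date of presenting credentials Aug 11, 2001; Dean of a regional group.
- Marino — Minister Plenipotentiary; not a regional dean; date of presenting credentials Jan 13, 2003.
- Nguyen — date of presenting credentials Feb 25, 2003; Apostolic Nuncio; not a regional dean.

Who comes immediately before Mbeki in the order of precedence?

Castillo

By class of mission: Eriksen, Kowalski, Dimitriou, Nguyen, Castillo, Mbeki and Ibarra (Apostolic Nuncio); then Greco, Achebe and Marino (Minister Plenipotentiary).
Among Eriksen, Kowalski, Dimitriou, Nguyen, Castillo, Mbeki and Ibarra, by date of presenting credentials (earlier first): Eriksen (Jan 3, 2000) before Kowalski (Jun 26, 2000) before Dimitriou (Aug 11, 2001) before Nguyen (Feb 25, 2003) before Castillo (Sep 28, 2005) before Mbeki (Mar 22, 2006) before Ibarra (Jun 28, 2007).
Among Greco, Achebe and Marino, by date of presenting credentials (earlier first): Greco (Dec 8, 2000) before Achebe (Aug 16, 2001) before Marino (Jan 13, 2003).
Order: Eriksen, Kowalski, Dimitriou, Nguyen, Castillo, Mbeki, Ibarra, Greco, Achebe, Marino.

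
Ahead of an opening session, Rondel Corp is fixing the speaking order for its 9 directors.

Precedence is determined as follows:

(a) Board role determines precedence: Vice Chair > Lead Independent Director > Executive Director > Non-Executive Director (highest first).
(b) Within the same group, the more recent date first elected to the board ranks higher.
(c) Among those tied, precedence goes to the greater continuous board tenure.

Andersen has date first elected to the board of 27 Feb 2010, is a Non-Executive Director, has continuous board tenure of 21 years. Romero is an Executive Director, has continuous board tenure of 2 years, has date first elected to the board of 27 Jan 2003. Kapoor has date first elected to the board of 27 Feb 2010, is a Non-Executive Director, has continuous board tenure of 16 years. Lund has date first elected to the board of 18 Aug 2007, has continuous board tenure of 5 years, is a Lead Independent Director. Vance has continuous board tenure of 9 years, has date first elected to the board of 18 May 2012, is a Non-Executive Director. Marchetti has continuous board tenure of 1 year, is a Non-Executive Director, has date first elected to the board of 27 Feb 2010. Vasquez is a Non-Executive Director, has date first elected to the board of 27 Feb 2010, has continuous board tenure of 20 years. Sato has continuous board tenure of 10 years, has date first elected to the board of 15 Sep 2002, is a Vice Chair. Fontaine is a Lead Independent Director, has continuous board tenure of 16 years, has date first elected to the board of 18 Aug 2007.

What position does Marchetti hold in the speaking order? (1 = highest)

9

By board role: Sato (Vice Chair); then Fontaine and Lund (Lead Independent Director); then Romero (Executive Director); then Vance, Andersen, Vasquez, Kapoor and Marchetti (Non-Executive Director).
Fontaine and Lund both have date first elected to the board 18 Aug 2007, so the next rule applies.
Among Fontaine and Lund, by continuous board tenure (higher first): Fontaine (16 years) before Lund (5 years).
Among Vance, Andersen, Vasquez, Kapoor and Marchetti, by date first elected to the board (later first): Vance (18 May 2012) before Andersen, Vasquez, Kapoor and Marchetti (27 Feb 2010).
Among Andersen, Vasquez, Kapoor and Marchetti, by continuous board tenure (higher first): Andersen (21 years) before Vasquez (20 years) before Kapoor (16 years) before Marchetti (1 year).
Order: Sato, Fontaine, Lund, Romero, Vance, Andersen, Vasquez, Kapoor, Marchetti. So position 9.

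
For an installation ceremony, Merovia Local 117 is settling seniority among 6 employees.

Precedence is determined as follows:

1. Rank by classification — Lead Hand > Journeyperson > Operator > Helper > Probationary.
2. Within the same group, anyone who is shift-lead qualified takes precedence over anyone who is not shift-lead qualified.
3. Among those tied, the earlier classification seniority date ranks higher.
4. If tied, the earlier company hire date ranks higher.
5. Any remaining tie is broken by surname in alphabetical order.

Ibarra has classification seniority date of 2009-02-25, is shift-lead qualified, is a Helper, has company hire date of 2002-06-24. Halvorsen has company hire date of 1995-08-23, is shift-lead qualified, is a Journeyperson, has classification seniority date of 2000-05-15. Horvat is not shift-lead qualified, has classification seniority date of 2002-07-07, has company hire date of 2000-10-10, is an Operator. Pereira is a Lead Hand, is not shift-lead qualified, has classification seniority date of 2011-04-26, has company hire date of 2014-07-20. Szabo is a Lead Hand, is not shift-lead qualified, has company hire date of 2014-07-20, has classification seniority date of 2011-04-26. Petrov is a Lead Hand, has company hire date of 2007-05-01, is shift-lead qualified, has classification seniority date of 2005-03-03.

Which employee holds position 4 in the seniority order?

By classification: Petrov, Pereira and Szabo (Lead Hand); then Halvorsen (Journeyperson); then Horvat (Operator); then Ibarra (Helper).
Among Petrov, Pereira and Szabo, shift-lead qualified before not shift-lead qualified: Petrov (shift-lead qualified) before Pereira and Szabo (not shift-lead qualified).
Pereira and Szabo both have classification seniority date 2011-04-26, so the next rule applies.
Pereira and Szabo both have company hire date 2014-07-20, so the next rule applies.
Among Pereira and Szabo, alphabetically by surname: Pereira before Szabo.
Order: Petrov, Pereira, Szabo, Halvorsen, Horvat, Ibarra.

Halvorsen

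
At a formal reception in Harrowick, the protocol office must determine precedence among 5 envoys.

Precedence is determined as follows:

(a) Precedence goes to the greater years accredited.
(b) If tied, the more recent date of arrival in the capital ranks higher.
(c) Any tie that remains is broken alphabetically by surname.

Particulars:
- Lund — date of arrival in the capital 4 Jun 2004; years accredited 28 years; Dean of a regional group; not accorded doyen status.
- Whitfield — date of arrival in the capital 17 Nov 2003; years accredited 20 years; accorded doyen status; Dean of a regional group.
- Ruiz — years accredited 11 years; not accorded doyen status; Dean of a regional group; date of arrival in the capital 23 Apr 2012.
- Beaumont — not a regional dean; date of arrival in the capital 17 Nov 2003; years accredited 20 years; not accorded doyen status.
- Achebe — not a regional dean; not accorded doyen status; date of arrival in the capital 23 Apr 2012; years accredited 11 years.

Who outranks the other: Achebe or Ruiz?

By years accredited (higher first): Lund (28 years); then Beaumont and Whitfield (both 20 years); then Achebe and Ruiz (both 11 years).
Beaumont and Whitfield both have date of arrival in the capital 17 Nov 2003, so the next rule applies.
Among Beaumont and Whitfield, alphabetically by surname: Beaumont before Whitfield.
Achebe and Ruiz both have date of arrival in the capital 23 Apr 2012, so the next rule applies.
Among Achebe and Ruiz, alphabetically by surname: Achebe before Ruiz.
So Achebe takes precedence.

Achebe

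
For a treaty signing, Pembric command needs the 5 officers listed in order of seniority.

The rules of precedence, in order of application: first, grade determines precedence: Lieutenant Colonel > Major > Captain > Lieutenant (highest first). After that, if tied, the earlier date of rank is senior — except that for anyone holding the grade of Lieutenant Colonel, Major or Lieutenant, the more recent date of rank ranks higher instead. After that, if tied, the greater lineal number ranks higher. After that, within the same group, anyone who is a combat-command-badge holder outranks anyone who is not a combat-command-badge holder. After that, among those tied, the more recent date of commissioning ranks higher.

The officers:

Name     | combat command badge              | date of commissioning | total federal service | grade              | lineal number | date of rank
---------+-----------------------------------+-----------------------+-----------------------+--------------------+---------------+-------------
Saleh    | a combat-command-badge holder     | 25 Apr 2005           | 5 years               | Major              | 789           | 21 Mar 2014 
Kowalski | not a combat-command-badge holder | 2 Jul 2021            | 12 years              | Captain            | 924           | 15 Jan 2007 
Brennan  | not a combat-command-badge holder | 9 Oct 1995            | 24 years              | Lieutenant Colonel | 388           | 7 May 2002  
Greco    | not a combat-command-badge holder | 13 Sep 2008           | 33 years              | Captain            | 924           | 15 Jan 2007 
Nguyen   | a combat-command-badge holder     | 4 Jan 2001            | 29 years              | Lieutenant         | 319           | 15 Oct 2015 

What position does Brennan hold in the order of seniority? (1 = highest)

1

By grade: Brennan (Lieutenant Colonel); then Saleh (Major); then Kowalski and Greco (Captain); then Nguyen (Lieutenant).
Kowalski and Greco both have date of rank 15 Jan 2007, so the next rule applies.
Kowalski and Greco both have lineal number 924, so the next rule applies.
Kowalski and Greco are each not a combat-command-badge holder, so the next rule applies.
Among Kowalski and Greco, by date of commissioning (later first): Kowalski (2 Jul 2021) before Greco (13 Sep 2008).
Order: Brennan, Saleh, Kowalski, Greco, Nguyen. So position 1.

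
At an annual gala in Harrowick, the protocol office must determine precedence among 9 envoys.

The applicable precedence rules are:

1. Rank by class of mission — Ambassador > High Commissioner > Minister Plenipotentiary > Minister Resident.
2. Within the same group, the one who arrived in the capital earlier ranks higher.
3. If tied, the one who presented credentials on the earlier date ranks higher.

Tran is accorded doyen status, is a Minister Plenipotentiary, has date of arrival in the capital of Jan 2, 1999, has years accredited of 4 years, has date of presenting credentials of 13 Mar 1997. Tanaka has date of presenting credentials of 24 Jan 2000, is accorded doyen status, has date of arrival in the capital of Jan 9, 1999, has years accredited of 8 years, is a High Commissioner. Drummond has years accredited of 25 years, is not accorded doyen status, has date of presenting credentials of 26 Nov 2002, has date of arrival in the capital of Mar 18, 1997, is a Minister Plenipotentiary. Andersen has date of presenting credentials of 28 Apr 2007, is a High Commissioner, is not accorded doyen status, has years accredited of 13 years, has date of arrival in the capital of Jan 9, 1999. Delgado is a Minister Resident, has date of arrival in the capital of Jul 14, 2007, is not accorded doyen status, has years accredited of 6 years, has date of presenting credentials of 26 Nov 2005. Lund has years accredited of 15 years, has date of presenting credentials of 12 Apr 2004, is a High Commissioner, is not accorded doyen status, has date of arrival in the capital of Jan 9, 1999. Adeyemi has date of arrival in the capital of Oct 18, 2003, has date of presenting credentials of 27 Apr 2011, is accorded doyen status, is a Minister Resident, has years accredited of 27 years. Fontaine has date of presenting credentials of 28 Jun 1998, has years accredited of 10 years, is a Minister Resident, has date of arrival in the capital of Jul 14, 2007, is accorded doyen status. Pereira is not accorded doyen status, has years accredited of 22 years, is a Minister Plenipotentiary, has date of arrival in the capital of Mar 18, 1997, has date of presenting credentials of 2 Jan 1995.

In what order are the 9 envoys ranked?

By class of mission: Tanaka, Lund and Andersen (High Commissioner); then Pereira, Drummond and Tran (Minister Plenipotentiary); then Adeyemi, Fontaine and Delgado (Minister Resident).
Tanaka, Lund and Andersen all have date of arrival in the capital Jan 9, 1999, so the next rule applies.
Among Tanaka, Lund and Andersen, by date of presenting credentials (earlier first): Tanaka (24 Jan 2000) before Lund (12 Apr 2004) before Andersen (28 Apr 2007).
Among Pereira, Drummond and Tran, by date of arrival in the capital (earlier first): Pereira and Drummond (Mar 18, 1997) before Tran (Jan 2, 1999).
Among Pereira and Drummond, by date of presenting credentials (earlier first): Pereira (2 Jan 1995) before Drummond (26 Nov 2002).
Among Adeyemi, Fontaine and Delgado, by date of arrival in the capital (earlier first): Adeyemi (Oct 18, 2003) before Fontaine and Delgado (Jul 14, 2007).
Among Fontaine and Delgado, by date of presenting credentials (earlier first): Fontaine (28 Jun 1998) before Delgado (26 Nov 2005).
Full order: Tanaka, Lund, Andersen, Pereira, Drummond, Tran, Adeyemi, Fontaine, Delgado.

Tanaka, Lund, Andersen, Pereira, Drummond, Tran, Adeyemi, Fontaine, Delgado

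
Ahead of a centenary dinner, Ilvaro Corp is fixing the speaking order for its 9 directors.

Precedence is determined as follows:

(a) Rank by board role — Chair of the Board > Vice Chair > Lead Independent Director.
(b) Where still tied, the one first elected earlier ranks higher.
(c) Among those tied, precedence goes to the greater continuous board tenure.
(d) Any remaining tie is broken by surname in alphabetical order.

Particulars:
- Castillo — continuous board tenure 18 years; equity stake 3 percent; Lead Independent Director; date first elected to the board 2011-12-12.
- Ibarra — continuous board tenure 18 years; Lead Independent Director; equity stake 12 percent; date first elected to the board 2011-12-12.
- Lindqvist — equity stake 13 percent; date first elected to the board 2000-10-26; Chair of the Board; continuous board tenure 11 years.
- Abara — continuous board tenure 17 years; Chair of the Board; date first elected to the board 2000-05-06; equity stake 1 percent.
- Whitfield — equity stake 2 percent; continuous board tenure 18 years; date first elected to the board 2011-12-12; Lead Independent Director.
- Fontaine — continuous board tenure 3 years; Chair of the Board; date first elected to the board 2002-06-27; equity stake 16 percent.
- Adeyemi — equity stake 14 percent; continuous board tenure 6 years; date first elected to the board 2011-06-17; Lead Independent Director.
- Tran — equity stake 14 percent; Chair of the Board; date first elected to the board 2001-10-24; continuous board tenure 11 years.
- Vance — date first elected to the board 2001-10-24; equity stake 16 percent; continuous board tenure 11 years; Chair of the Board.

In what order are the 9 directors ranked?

By board role: Abara, Lindqvist, Tran, Vance and Fontaine (Chair of the Board); then Adeyemi, Castillo, Ibarra and Whitfield (Lead Independent Director).
Among Abara, Lindqvist, Tran, Vance and Fontaine, by date first elected to the board (earlier first): Abara (2000-05-06) before Lindqvist (2000-10-26) before Tran and Vance (2001-10-24) before Fontaine (2002-06-27).
Tran and Vance both have continuous board tenure 11 years, so the next rule applies.
Among Tran and Vance, alphabetically by surname: Tran before Vance.
Among Adeyemi, Castillo, Ibarra and Whitfield, by date first elected to the board (earlier first): Adeyemi (2011-06-17) before Castillo, Ibarra and Whitfield (2011-12-12).
Castillo, Ibarra and Whitfield all have continuous board tenure 18 years, so the next rule applies.
Among Castillo, Ibarra and Whitfield, alphabetically by surname: Castillo before Ibarra before Whitfield.
Full order: Abara, Lindqvist, Tran, Vance, Fontaine, Adeyemi, Castillo, Ibarra, Whitfield.

Abara, Lindqvist, Tran, Vance, Fontaine, Adeyemi, Castillo, Ibarra, Whitfield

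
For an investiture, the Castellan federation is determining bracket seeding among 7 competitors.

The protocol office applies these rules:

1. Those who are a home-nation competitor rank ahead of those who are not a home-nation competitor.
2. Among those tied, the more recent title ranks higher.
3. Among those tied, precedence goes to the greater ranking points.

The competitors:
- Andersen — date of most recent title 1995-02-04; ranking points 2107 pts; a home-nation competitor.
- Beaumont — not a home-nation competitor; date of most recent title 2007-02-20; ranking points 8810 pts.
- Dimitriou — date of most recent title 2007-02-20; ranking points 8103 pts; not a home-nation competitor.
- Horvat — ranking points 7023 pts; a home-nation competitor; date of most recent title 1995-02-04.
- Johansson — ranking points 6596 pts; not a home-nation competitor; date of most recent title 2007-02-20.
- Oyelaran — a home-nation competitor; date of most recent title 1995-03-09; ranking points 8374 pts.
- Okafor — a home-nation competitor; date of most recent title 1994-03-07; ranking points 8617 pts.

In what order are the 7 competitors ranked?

By the first rule: Oyelaran, Horvat, Andersen and Okafor (each a home-nation competitor); then Beaumont, Dimitriou and Johansson (each not a home-nation competitor).
Among Oyelaran, Horvat, Andersen and Okafor, by date of most recent title (later first): Oyelaran (1995-03-09) before Horvat and Andersen (1995-02-04) before Okafor (1994-03-07).
Among Horvat and Andersen, by ranking points (higher first): Horvat (7023 pts) before Andersen (2107 pts).
Beaumont, Dimitriou and Johansson all have date of most recent title 2007-02-20, so the next rule applies.
Among Beaumont, Dimitriou and Johansson, by ranking points (higher first): Beaumont (8810 pts) before Dimitriou (8103 pts) before Johansson (6596 pts).
Full order: Oyelaran, Horvat, Andersen, Okafor, Beaumont, Dimitriou, Johansson.

Oyelaran, Horvat, Andersen, Okafor, Beaumont, Dimitriou, Johansson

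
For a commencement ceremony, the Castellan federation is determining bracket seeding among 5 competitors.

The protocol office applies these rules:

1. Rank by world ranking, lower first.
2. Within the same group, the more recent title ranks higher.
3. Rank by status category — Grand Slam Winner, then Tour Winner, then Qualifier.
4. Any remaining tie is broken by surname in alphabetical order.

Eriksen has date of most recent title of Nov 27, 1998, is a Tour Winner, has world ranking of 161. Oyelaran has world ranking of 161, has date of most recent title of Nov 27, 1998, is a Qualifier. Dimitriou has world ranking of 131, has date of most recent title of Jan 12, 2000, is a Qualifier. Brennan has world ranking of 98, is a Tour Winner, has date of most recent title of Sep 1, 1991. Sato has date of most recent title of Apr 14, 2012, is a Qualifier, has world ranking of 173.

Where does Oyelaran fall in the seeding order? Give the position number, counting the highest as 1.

By world ranking (lower first): Brennan (98); then Dimitriou (131); then Eriksen and Oyelaran (both 161); then Sato (173).
Eriksen and Oyelaran both have date of most recent title Nov 27, 1998, so the next rule applies.
Among Eriksen and Oyelaran, by status category: Eriksen (Tour Winner) before Oyelaran (Qualifier).
Order: Brennan, Dimitriou, Eriksen, Oyelaran, Sato. So position 4.

4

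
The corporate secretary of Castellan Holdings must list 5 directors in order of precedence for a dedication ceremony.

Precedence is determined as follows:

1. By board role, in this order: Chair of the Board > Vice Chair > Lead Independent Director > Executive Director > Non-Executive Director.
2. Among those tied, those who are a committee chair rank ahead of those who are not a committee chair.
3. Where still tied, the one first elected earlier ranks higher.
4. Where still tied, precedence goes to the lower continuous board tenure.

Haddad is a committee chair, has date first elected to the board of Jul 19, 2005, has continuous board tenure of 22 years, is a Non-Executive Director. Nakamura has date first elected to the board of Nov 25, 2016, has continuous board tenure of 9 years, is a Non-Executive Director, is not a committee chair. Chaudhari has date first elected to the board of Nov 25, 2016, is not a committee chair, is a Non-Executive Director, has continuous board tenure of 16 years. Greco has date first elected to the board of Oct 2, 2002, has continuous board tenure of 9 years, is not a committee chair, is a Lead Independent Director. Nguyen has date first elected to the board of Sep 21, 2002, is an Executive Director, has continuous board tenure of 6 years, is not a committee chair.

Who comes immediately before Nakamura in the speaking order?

Haddad

By board role: Greco (Lead Independent Director); then Nguyen (Executive Director); then Haddad, Nakamura and Chaudhari (Non-Executive Director).
Among Haddad, Nakamura and Chaudhari, a committee chair before not a committee chair: Haddad (a committee chair) before Nakamura and Chaudhari (not a committee chair).
Nakamura and Chaudhari both have date first elected to the board Nov 25, 2016, so the next rule applies.
Among Nakamura and Chaudhari, by continuous board tenure (lower first): Nakamura (9 years) before Chaudhari (16 years).
Order: Greco, Nguyen, Haddad, Nakamura, Chaudhari.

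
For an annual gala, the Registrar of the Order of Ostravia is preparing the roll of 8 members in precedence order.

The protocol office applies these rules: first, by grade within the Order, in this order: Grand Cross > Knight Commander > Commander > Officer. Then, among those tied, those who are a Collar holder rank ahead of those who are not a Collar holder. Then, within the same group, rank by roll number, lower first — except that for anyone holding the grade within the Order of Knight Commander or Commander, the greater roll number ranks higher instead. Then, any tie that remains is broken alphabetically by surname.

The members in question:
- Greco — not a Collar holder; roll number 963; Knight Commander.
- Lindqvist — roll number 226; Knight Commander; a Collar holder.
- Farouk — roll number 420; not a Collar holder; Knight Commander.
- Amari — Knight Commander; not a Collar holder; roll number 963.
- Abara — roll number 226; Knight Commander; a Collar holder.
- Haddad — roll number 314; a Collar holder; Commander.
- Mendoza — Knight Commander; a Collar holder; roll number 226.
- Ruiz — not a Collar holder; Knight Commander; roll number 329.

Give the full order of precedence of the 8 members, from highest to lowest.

By grade within the Order: Abara, Lindqvist, Mendoza, Amari, Greco, Farouk and Ruiz (Knight Commander); then Haddad (Commander).
Among Abara, Lindqvist, Mendoza, Amari, Greco, Farouk and Ruiz, a Collar holder before not a Collar holder: Abara, Lindqvist and Mendoza (a Collar holder) before Amari, Greco, Farouk and Ruiz (not a Collar holder).
Abara, Lindqvist and Mendoza all have roll number 226, so the next rule applies.
Among Abara, Lindqvist and Mendoza, alphabetically by surname: Abara before Lindqvist before Mendoza.
Among Amari, Greco, Farouk and Ruiz, by roll number (higher first) (reversed rule for this group): Amari and Greco (963) before Farouk (420) before Ruiz (329).
Among Amari and Greco, alphabetically by surname: Amari before Greco.
Full order: Abara, Lindqvist, Mendoza, Amari, Greco, Farouk, Ruiz, Haddad.

Abara, Lindqvist, Mendoza, Amari, Greco, Farouk, Ruiz, Haddad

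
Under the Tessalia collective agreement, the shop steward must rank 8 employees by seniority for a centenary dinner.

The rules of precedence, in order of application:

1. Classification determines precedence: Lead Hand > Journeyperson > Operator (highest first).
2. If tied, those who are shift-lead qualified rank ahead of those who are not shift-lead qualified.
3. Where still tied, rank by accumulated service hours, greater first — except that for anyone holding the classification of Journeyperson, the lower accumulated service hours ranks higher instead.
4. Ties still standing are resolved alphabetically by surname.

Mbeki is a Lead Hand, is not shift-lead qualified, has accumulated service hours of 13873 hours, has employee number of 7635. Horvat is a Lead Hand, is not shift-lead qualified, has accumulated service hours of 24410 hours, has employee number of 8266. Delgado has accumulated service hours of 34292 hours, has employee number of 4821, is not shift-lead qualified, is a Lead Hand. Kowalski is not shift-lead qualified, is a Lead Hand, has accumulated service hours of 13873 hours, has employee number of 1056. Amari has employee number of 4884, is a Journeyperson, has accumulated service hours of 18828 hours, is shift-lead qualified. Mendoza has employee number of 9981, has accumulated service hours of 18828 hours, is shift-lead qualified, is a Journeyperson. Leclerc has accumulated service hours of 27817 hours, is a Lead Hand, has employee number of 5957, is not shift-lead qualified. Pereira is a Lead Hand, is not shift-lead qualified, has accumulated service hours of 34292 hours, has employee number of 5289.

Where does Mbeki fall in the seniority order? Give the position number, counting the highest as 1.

By classification: Delgado, Pereira, Leclerc, Horvat, Kowalski and Mbeki (Lead Hand); then Amari and Mendoza (Journeyperson).
Delgado, Pereira, Leclerc, Horvat, Kowalski and Mbeki are each not shift-lead qualified, so the next rule applies.
Among Delgado, Pereira, Leclerc, Horvat, Kowalski and Mbeki, by accumulated service hours (higher first): Delgado and Pereira (34292 hours) before Leclerc (27817 hours) before Horvat (24410 hours) before Kowalski and Mbeki (13873 hours).
Among Delgado and Pereira, alphabetically by surname: Delgado before Pereira.
Among Kowalski and Mbeki, alphabetically by surname: Kowalski before Mbeki.
Amari and Mendoza are each shift-lead qualified, so the next rule applies.
Amari and Mendoza both have accumulated service hours 18828 hours, so the next rule applies.
Among Amari and Mendoza, alphabetically by surname: Amari before Mendoza.
Order: Delgado, Pereira, Leclerc, Horvat, Kowalski, Mbeki, Amari, Mendoza. So position 6.

6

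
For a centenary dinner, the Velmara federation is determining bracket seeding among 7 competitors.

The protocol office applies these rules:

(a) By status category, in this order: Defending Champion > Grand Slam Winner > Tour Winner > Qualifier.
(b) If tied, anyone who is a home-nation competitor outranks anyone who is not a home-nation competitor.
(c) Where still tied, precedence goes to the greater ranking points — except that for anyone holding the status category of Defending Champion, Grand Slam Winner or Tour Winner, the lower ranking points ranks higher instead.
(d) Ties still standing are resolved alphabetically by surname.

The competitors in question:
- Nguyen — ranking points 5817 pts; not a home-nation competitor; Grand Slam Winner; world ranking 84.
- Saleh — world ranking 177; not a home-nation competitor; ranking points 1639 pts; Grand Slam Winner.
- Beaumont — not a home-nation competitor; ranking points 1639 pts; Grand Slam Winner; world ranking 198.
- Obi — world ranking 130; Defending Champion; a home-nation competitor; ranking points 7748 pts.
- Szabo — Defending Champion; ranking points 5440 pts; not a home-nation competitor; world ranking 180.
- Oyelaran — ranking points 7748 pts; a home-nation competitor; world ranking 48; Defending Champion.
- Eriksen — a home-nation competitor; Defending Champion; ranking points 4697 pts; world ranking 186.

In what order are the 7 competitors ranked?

Eriksen, Obi, Oyelaran, Szabo, Beaumont, Saleh, Nguyen

By status category: Eriksen, Obi, Oyelaran and Szabo (Defending Champion); then Beaumont, Saleh and Nguyen (Grand Slam Winner).
Among Eriksen, Obi, Oyelaran and Szabo, a home-nation competitor before not a home-nation competitor: Eriksen, Obi and Oyelaran (a home-nation competitor) before Szabo (not a home-nation competitor).
Among Eriksen, Obi and Oyelaran, by ranking points (lower first) (reversed rule for this group): Eriksen (4697 pts) before Obi and Oyelaran (7748 pts).
Among Obi and Oyelaran, alphabetically by surname: Obi before Oyelaran.
Beaumont, Saleh and Nguyen are each not a home-nation competitor, so the next rule applies.
Among Beaumont, Saleh and Nguyen, by ranking points (lower first) (reversed rule for this group): Beaumont and Saleh (1639 pts) before Nguyen (5817 pts).
Among Beaumont and Saleh, alphabetically by surname: Beaumont before Saleh.
Full order: Eriksen, Obi, Oyelaran, Szabo, Beaumont, Saleh, Nguyen.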